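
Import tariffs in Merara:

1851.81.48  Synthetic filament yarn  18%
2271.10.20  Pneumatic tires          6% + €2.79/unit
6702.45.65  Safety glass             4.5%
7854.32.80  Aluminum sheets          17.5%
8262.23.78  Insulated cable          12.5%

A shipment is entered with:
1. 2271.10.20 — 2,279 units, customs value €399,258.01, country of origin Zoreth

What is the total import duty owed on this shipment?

€30,313.89

Line 1 (2271.10.20, Zoreth, 2,279 units, €399,258.01):
Base rate for 2271.10.20 is 6% + €2.79/unit.
Duty = €399,258.01 × 6% + 2,279 × €2.79 = €30,313.89.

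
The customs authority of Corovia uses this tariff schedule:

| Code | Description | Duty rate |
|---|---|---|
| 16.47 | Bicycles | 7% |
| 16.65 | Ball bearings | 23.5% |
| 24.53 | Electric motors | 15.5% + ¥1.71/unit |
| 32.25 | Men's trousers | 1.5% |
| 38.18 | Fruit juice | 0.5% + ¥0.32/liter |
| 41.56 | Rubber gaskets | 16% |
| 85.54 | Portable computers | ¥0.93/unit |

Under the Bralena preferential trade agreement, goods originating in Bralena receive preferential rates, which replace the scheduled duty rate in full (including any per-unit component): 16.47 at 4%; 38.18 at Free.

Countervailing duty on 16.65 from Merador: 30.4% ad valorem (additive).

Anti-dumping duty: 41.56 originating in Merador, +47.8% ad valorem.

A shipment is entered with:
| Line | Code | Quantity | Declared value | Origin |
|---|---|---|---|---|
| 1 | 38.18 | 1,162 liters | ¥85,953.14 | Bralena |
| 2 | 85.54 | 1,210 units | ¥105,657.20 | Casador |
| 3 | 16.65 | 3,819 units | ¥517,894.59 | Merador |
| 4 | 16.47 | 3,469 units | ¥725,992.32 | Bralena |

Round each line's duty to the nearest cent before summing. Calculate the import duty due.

Line 1 (38.18, Bralena, 1,162 liters, ¥85,953.14):
Base rate for 38.18 is 0.5% + ¥0.32/liter.
Origin Bralena qualifies under the Corovia–Bralena agreement and 38.18 is covered: preferential rate Free applies instead.
Duty = ¥85,953.14 × 0% = ¥0.00.
Line 2 (85.54, Casador, 1,210 units, ¥105,657.20):
Base rate for 85.54 is ¥0.93/unit.
Duty = 1,210 × ¥0.93 = ¥1,125.30.
Line 3 (16.65, Merador, 3,819 units, ¥517,894.59):
Base rate for 16.65 is 23.5%.
Additional duty on 16.65 from Merador: +30.4%. Applied ad valorem rate: 23.5% + 30.4% = 53.9%.
Duty = ¥517,894.59 × 53.9% = ¥279,145.18.
Line 4 (16.47, Bralena, 3,469 units, ¥725,992.32):
Base rate for 16.47 is 7%.
Origin Bralena qualifies under the Corovia–Bralena agreement and 16.47 is covered: preferential rate 4% applies instead.
Duty = ¥725,992.32 × 4% = ¥29,039.69.
Total = ¥0.00 + ¥1,125.30 + ¥279,145.18 + ¥29,039.69 = ¥309,310.17.

¥309,310.17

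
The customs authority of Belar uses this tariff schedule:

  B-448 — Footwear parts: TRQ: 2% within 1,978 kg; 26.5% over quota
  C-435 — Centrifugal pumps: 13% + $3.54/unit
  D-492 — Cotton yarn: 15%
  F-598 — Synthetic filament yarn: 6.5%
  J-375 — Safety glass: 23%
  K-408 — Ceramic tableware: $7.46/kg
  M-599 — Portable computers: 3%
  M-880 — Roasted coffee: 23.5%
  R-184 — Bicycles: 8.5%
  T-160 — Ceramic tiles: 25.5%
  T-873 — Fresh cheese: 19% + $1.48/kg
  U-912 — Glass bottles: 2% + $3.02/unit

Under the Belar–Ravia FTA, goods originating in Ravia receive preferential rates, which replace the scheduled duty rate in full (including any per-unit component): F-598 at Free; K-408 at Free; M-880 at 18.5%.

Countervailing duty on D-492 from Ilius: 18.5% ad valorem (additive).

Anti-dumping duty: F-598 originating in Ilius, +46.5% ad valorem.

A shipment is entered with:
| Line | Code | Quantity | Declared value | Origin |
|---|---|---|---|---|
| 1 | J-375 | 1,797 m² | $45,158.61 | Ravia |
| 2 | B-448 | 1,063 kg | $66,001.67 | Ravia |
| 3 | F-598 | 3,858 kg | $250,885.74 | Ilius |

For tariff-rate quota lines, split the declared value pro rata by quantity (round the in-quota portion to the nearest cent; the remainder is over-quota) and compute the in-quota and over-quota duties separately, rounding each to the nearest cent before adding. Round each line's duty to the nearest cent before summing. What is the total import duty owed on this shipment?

Line 1 (J-375, Ravia, 1,797 m², $45,158.61):
Base rate for J-375 is 23%.
Origin Ravia is the FTA partner but J-375 is not on the preference list; base rate stands.
Duty = $45,158.61 × 23% = $10,386.48.
Line 2 (B-448, Ravia, 1,063 kg, $66,001.67):
Code B-448 is under a tariff-rate quota (threshold 1,978 kg). Quantity 1,063 kg is within the quota, so the in-quota rate 2% applies to the full value.
Duty = $66,001.67 × 2% = $1,320.03.
Line 3 (F-598, Ilius, 3,858 kg, $250,885.74):
Base rate for F-598 is 6.5%.
F-598 has an FTA preferential rate, but origin Ilius is not Ravia; base rate stands.
Additional duty on F-598 from Ilius: +46.5%. Applied ad valorem rate: 6.5% + 46.5% = 53%.
Duty = $250,885.74 × 53% = $132,969.44.
Total = $10,386.48 + $1,320.03 + $132,969.44 = $144,675.95.

$144,675.95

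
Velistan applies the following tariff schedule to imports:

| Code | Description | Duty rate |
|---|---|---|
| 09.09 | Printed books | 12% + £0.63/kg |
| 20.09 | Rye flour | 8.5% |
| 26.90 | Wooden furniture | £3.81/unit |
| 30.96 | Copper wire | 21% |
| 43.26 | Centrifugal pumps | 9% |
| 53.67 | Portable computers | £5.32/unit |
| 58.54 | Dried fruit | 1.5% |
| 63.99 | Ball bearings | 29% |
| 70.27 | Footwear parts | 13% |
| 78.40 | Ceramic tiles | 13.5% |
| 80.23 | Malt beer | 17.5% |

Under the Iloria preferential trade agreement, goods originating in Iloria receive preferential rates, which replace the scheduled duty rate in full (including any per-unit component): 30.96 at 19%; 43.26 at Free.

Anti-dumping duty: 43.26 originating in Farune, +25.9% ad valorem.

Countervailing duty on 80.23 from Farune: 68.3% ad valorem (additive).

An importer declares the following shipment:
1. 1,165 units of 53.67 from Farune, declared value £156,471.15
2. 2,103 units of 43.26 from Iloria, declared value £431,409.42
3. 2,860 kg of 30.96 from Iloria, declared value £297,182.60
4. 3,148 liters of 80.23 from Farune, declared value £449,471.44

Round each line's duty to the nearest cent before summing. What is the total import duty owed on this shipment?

Line 1 (53.67, Farune, 1,165 units, £156,471.15):
Base rate for 53.67 is £5.32/unit.
Duty = 1,165 × £5.32 = £6,197.80.
Line 2 (43.26, Iloria, 2,103 units, £431,409.42):
Base rate for 43.26 is 9%.
Origin Iloria qualifies under the Velistan–Iloria agreement and 43.26 is covered: preferential rate Free applies instead.
The additional-duty order on 43.26 targets Farune, not Iloria; it does not apply.
Duty = £431,409.42 × 0% = £0.00.
Line 3 (30.96, Iloria, 2,860 kg, £297,182.60):
Base rate for 30.96 is 21%.
Origin Iloria qualifies under the Velistan–Iloria agreement and 30.96 is covered: preferential rate 19% applies instead.
Duty = £297,182.60 × 19% = £56,464.69.
Line 4 (80.23, Farune, 3,148 liters, £449,471.44):
Base rate for 80.23 is 17.5%.
Additional duty on 80.23 from Farune: +68.3%. Applied ad valorem rate: 17.5% + 68.3% = 85.8%.
Duty = £449,471.44 × 85.8% = £385,646.50.
Total = £6,197.80 + £0.00 + £56,464.69 + £385,646.50 = £448,308.99.

£448,308.99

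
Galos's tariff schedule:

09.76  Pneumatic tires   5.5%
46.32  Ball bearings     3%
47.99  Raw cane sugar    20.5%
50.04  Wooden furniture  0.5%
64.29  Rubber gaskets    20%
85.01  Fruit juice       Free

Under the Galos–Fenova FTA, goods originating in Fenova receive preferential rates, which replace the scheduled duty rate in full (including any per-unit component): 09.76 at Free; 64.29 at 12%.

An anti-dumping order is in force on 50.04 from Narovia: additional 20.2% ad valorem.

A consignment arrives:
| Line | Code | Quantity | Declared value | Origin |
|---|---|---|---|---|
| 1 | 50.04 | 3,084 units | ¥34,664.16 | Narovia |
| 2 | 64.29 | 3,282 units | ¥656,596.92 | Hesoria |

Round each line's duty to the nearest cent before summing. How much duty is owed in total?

¥138,494.86

Line 1 (50.04, Narovia, 3,084 units, ¥34,664.16):
Base rate for 50.04 is 0.5%.
Additional duty on 50.04 from Narovia: +20.2%. Applied ad valorem rate: 0.5% + 20.2% = 20.7%.
Duty = ¥34,664.16 × 20.7% = ¥7,175.48.
Line 2 (64.29, Hesoria, 3,282 units, ¥656,596.92):
Base rate for 64.29 is 20%.
64.29 has an FTA preferential rate, but origin Hesoria is not Fenova; base rate stands.
Duty = ¥656,596.92 × 20% = ¥131,319.38.
Total = ¥7,175.48 + ¥131,319.38 = ¥138,494.86.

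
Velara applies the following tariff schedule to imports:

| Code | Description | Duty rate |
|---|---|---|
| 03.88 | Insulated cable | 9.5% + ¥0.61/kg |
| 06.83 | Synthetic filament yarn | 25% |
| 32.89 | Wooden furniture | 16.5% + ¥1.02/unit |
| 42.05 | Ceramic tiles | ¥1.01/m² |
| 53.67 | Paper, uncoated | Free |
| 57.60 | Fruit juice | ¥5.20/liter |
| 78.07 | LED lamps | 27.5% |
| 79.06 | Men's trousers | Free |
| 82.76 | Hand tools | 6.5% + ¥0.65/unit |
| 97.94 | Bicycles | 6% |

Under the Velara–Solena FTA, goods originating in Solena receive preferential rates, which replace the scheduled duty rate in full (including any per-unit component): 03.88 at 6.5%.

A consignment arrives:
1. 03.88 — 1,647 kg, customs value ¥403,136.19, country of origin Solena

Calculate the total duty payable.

Line 1 (03.88, Solena, 1,647 kg, ¥403,136.19):
Base rate for 03.88 is 9.5% + ¥0.61/kg.
Origin Solena qualifies under the Velara–Solena agreement and 03.88 is covered: preferential rate 6.5% applies instead.
Duty = ¥403,136.19 × 6.5% = ¥26,203.85.

¥26,203.85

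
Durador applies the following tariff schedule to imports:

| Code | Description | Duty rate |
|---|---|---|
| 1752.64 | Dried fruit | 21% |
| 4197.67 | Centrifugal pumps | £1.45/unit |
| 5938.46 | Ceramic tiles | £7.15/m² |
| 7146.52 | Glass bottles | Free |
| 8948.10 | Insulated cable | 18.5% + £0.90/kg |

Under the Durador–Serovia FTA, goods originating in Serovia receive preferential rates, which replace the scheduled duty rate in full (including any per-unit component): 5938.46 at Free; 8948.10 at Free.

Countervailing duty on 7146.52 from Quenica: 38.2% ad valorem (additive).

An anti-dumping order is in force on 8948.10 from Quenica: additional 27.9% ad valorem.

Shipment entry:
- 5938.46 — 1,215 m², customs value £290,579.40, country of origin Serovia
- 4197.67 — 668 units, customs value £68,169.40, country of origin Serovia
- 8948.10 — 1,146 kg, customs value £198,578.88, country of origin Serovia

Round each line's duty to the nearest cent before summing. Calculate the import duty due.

Line 1 (5938.46, Serovia, 1,215 m², £290,579.40):
Base rate for 5938.46 is £7.15/m².
Origin Serovia qualifies under the Durador–Serovia agreement and 5938.46 is covered: preferential rate Free applies instead.
Duty = £290,579.40 × 0% = £0.00.
Line 2 (4197.67, Serovia, 668 units, £68,169.40):
Base rate for 4197.67 is £1.45/unit.
Origin Serovia is the FTA partner but 4197.67 is not on the preference list; base rate stands.
Duty = 668 × £1.45 = £968.60.
Line 3 (8948.10, Serovia, 1,146 kg, £198,578.88):
Base rate for 8948.10 is 18.5% + £0.90/kg.
Origin Serovia qualifies under the Durador–Serovia agreement and 8948.10 is covered: preferential rate Free applies instead.
The additional-duty order on 8948.10 targets Quenica, not Serovia; it does not apply.
Duty = £198,578.88 × 0% = £0.00.
Total = £0.00 + £968.60 + £0.00 = £968.60.

£968.60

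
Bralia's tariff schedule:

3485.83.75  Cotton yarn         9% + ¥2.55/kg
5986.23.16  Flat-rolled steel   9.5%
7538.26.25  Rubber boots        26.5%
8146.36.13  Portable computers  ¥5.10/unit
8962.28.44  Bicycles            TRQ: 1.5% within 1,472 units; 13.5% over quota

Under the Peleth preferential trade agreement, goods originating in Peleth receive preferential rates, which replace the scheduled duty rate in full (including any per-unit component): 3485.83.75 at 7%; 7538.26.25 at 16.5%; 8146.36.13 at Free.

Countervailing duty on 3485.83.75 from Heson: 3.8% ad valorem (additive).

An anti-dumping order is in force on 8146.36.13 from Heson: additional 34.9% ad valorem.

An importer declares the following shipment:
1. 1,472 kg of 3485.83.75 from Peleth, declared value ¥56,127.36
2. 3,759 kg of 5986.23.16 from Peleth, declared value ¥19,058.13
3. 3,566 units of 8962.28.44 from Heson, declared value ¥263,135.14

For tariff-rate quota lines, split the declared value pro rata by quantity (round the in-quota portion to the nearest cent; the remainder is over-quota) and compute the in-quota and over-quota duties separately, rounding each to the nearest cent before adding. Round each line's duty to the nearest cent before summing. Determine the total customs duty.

Line 1 (3485.83.75, Peleth, 1,472 kg, ¥56,127.36):
Base rate for 3485.83.75 is 9% + ¥2.55/kg.
Origin Peleth qualifies under the Bralia–Peleth agreement and 3485.83.75 is covered: preferential rate 7% applies instead.
The additional-duty order on 3485.83.75 targets Heson, not Peleth; it does not apply.
Duty = ¥56,127.36 × 7% = ¥3,928.92.
Line 2 (5986.23.16, Peleth, 3,759 kg, ¥19,058.13):
Base rate for 5986.23.16 is 9.5%.
Origin Peleth is the FTA partner but 5986.23.16 is not on the preference list; base rate stands.
Duty = ¥19,058.13 × 9.5% = ¥1,810.52.
Line 3 (8962.28.44, Heson, 3,566 units, ¥263,135.14):
Code 8962.28.44 is under a tariff-rate quota (threshold 1,472 units). In-quota: 1,472 units at 1.5%; over-quota: 2,094 units at 13.5%.
Pro-rata value split: in-quota = ¥263,135.14 × 1,472/3,566 = ¥108,618.88; over-quota = ¥263,135.14 − ¥108,618.88 = ¥154,516.26.
In-quota duty = ¥108,618.88 × 1.5% = ¥1,629.28. Over-quota duty = ¥154,516.26 × 13.5% = ¥20,859.70.
Line duty = ¥1,629.28 + ¥20,859.70 = ¥22,488.98.
Total = ¥3,928.92 + ¥1,810.52 + ¥22,488.98 = ¥28,228.42.

¥28,228.42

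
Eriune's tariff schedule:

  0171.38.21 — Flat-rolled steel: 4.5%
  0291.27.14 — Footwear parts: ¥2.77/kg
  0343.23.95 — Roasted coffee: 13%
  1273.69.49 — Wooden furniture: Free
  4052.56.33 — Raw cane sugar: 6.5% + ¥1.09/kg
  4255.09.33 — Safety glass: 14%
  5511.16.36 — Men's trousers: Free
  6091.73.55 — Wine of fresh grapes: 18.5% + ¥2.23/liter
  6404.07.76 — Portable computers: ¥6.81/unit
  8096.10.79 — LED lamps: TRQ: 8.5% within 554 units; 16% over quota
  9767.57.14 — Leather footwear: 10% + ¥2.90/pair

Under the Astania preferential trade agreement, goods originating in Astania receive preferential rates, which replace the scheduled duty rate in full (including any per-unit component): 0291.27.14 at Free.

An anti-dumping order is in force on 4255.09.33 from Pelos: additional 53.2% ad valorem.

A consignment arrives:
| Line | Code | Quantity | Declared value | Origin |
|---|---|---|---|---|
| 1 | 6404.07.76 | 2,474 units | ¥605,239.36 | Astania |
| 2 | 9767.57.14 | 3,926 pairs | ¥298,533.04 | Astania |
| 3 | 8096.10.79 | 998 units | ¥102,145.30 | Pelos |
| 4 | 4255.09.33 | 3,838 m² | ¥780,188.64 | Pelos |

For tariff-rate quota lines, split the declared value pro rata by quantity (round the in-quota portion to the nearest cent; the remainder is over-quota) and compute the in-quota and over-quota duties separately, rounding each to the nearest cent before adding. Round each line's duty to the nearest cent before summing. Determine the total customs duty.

Line 1 (6404.07.76, Astania, 2,474 units, ¥605,239.36):
Base rate for 6404.07.76 is ¥6.81/unit.
Origin Astania is the FTA partner but 6404.07.76 is not on the preference list; base rate stands.
Duty = 2,474 × ¥6.81 = ¥16,847.94.
Line 2 (9767.57.14, Astania, 3,926 pairs, ¥298,533.04):
Base rate for 9767.57.14 is 10% + ¥2.90/pair.
Origin Astania is the FTA partner but 9767.57.14 is not on the preference list; base rate stands.
Duty = ¥298,533.04 × 10% + 3,926 × ¥2.90 = ¥41,238.70.
Line 3 (8096.10.79, Pelos, 998 units, ¥102,145.30):
Code 8096.10.79 is under a tariff-rate quota (threshold 554 units). In-quota: 554 units at 8.5%; over-quota: 444 units at 16%.
Pro-rata value split: in-quota = ¥102,145.30 × 554/998 = ¥56,701.90; over-quota = ¥102,145.30 − ¥56,701.90 = ¥45,443.40.
In-quota duty = ¥56,701.90 × 8.5% = ¥4,819.66. Over-quota duty = ¥45,443.40 × 16% = ¥7,270.94.
Line duty = ¥4,819.66 + ¥7,270.94 = ¥12,090.60.
Line 4 (4255.09.33, Pelos, 3,838 m², ¥780,188.64):
Base rate for 4255.09.33 is 14%.
Additional duty on 4255.09.33 from Pelos: +53.2%. Applied ad valorem rate: 14% + 53.2% = 67.2%.
Duty = ¥780,188.64 × 67.2% = ¥524,286.77.
Total = ¥16,847.94 + ¥41,238.70 + ¥12,090.60 + ¥524,286.77 = ¥594,464.01.

¥594,464.01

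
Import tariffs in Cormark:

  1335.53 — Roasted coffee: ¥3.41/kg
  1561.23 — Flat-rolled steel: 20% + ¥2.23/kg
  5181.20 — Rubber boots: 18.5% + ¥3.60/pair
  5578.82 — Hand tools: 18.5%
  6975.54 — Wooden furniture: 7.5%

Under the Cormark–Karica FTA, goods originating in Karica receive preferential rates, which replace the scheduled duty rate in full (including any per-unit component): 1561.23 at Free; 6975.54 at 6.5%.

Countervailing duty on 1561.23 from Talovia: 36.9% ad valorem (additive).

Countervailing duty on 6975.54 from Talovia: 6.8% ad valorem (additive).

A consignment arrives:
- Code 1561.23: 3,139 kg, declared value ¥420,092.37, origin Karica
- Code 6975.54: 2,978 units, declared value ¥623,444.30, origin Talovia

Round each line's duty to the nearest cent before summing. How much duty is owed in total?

Line 1 (1561.23, Karica, 3,139 kg, ¥420,092.37):
Base rate for 1561.23 is 20% + ¥2.23/kg.
Origin Karica qualifies under the Cormark–Karica agreement and 1561.23 is covered: preferential rate Free applies instead.
The additional-duty order on 1561.23 targets Talovia, not Karica; it does not apply.
Duty = ¥420,092.37 × 0% = ¥0.00.
Line 2 (6975.54, Talovia, 2,978 units, ¥623,444.30):
Base rate for 6975.54 is 7.5%.
6975.54 has an FTA preferential rate, but origin Talovia is not Karica; base rate stands.
Additional duty on 6975.54 from Talovia: +6.8%. Applied ad valorem rate: 7.5% + 6.8% = 14.3%.
Duty = ¥623,444.30 × 14.3% = ¥89,152.53.
Total = ¥0.00 + ¥89,152.53 = ¥89,152.53.

¥89,152.53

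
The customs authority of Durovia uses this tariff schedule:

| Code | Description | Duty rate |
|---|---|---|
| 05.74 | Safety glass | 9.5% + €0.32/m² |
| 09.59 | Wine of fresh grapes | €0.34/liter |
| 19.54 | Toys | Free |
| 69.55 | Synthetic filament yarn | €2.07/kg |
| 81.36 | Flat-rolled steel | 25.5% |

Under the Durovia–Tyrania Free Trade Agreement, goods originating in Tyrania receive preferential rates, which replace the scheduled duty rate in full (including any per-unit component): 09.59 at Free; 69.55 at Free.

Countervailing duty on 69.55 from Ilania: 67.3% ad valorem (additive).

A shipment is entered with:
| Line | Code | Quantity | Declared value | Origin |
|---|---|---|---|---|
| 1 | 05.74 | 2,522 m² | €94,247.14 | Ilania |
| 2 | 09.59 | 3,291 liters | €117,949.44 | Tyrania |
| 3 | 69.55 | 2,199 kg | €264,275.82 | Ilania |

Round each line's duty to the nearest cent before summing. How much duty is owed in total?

Line 1 (05.74, Ilania, 2,522 m², €94,247.14):
Base rate for 05.74 is 9.5% + €0.32/m².
Duty = €94,247.14 × 9.5% + 2,522 × €0.32 = €9,760.52.
Line 2 (09.59, Tyrania, 3,291 liters, €117,949.44):
Base rate for 09.59 is €0.34/liter.
Origin Tyrania qualifies under the Durovia–Tyrania agreement and 09.59 is covered: preferential rate Free applies instead.
Duty = €117,949.44 × 0% = €0.00.
Line 3 (69.55, Ilania, 2,199 kg, €264,275.82):
Base rate for 69.55 is €2.07/kg.
69.55 has an FTA preferential rate, but origin Ilania is not Tyrania; base rate stands.
Additional duty on 69.55 from Ilania: +67.3% ad valorem. Applied ad valorem rate = 67.3%.
Duty = €264,275.82 × 67.3% + 2,199 × €2.07 = €182,409.56.
Total = €9,760.52 + €0.00 + €182,409.56 = €192,170.08.

€192,170.08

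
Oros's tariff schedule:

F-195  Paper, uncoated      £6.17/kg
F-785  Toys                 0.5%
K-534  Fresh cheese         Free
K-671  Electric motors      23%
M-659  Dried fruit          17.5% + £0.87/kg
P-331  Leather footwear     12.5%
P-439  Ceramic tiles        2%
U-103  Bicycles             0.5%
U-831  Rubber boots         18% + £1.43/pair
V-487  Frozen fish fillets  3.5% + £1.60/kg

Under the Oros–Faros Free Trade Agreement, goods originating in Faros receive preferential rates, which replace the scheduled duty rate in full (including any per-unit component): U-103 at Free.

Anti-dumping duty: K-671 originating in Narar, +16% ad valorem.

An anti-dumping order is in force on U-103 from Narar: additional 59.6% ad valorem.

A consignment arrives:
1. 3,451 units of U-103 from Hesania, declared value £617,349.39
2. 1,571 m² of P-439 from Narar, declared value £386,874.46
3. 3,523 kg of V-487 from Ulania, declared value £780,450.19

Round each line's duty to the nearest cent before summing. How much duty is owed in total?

Line 1 (U-103, Hesania, 3,451 units, £617,349.39):
Base rate for U-103 is 0.5%.
U-103 has an FTA preferential rate, but origin Hesania is not Faros; base rate stands.
The additional-duty order on U-103 targets Narar, not Hesania; it does not apply.
Duty = £617,349.39 × 0.5% = £3,086.75.
Line 2 (P-439, Narar, 1,571 m², £386,874.46):
Base rate for P-439 is 2%.
Duty = £386,874.46 × 2% = £7,737.49.
Line 3 (V-487, Ulania, 3,523 kg, £780,450.19):
Base rate for V-487 is 3.5% + £1.60/kg.
Duty = £780,450.19 × 3.5% + 3,523 × £1.60 = £32,952.56.
Total = £3,086.75 + £7,737.49 + £32,952.56 = £43,776.80.

£43,776.80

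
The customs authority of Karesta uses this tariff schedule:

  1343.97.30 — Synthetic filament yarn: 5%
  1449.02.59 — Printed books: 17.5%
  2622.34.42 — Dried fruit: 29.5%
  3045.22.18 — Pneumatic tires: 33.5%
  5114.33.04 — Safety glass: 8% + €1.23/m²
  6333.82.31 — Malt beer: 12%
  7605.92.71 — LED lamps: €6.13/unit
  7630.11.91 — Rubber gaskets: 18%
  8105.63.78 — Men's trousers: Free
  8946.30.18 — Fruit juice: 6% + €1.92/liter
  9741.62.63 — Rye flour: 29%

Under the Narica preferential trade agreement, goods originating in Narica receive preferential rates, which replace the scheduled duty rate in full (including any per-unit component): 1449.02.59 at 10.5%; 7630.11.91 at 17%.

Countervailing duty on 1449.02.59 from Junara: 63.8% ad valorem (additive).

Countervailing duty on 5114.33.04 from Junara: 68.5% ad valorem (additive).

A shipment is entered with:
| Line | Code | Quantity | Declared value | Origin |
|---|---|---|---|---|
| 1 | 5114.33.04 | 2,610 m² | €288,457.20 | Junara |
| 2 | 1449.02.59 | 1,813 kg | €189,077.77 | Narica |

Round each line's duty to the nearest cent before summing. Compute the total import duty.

Line 1 (5114.33.04, Junara, 2,610 m², €288,457.20):
Base rate for 5114.33.04 is 8% + €1.23/m².
Additional duty on 5114.33.04 from Junara: +68.5%. Applied ad valorem rate: 8% + 68.5% = 76.5%.
Duty = €288,457.20 × 76.5% + 2,610 × €1.23 = €223,880.06.
Line 2 (1449.02.59, Narica, 1,813 kg, €189,077.77):
Base rate for 1449.02.59 is 17.5%.
Origin Narica qualifies under the Karesta–Narica agreement and 1449.02.59 is covered: preferential rate 10.5% applies instead.
The additional-duty order on 1449.02.59 targets Junara, not Narica; it does not apply.
Duty = €189,077.77 × 10.5% = €19,853.17.
Total = €223,880.06 + €19,853.17 = €243,733.23.

€243,733.23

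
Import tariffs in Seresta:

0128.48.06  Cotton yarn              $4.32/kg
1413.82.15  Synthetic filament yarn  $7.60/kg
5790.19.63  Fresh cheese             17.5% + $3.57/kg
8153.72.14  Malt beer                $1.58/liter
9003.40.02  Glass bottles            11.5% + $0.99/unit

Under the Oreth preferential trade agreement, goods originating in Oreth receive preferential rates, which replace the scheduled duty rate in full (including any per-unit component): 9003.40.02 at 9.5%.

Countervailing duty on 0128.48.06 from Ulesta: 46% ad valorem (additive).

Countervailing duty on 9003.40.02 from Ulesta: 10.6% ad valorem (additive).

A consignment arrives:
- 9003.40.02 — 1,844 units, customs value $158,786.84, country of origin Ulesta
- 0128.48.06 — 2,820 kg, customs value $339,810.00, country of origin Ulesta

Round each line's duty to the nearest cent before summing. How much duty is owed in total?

Line 1 (9003.40.02, Ulesta, 1,844 units, $158,786.84):
Base rate for 9003.40.02 is 11.5% + $0.99/unit.
9003.40.02 has an FTA preferential rate, but origin Ulesta is not Oreth; base rate stands.
Additional duty on 9003.40.02 from Ulesta: +10.6%. Applied ad valorem rate: 11.5% + 10.6% = 22.1%.
Duty = $158,786.84 × 22.1% + 1,844 × $0.99 = $36,917.45.
Line 2 (0128.48.06, Ulesta, 2,820 kg, $339,810.00):
Base rate for 0128.48.06 is $4.32/kg.
Additional duty on 0128.48.06 from Ulesta: +46% ad valorem. Applied ad valorem rate = 46%.
Duty = $339,810.00 × 46% + 2,820 × $4.32 = $168,495.00.
Total = $36,917.45 + $168,495.00 = $205,412.45.

$205,412.45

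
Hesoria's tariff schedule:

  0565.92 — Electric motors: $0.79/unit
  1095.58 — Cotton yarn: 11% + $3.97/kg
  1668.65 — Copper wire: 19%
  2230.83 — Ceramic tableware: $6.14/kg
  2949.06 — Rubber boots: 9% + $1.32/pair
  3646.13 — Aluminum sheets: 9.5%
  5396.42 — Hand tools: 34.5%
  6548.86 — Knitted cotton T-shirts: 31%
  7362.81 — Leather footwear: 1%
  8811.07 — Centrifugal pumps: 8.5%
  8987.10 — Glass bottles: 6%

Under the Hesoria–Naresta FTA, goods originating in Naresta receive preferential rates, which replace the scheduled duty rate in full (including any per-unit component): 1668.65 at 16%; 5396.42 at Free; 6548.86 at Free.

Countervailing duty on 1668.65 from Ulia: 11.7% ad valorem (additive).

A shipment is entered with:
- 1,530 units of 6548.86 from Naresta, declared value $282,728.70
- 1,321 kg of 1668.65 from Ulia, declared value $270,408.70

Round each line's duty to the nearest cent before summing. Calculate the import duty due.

Line 1 (6548.86, Naresta, 1,530 units, $282,728.70):
Base rate for 6548.86 is 31%.
Origin Naresta qualifies under the Hesoria–Naresta agreement and 6548.86 is covered: preferential rate Free applies instead.
Duty = $282,728.70 × 0% = $0.00.
Line 2 (1668.65, Ulia, 1,321 kg, $270,408.70):
Base rate for 1668.65 is 19%.
1668.65 has an FTA preferential rate, but origin Ulia is not Naresta; base rate stands.
Additional duty on 1668.65 from Ulia: +11.7%. Applied ad valorem rate: 19% + 11.7% = 30.7%.
Duty = $270,408.70 × 30.7% = $83,015.47.
Total = $0.00 + $83,015.47 = $83,015.47.

$83,015.47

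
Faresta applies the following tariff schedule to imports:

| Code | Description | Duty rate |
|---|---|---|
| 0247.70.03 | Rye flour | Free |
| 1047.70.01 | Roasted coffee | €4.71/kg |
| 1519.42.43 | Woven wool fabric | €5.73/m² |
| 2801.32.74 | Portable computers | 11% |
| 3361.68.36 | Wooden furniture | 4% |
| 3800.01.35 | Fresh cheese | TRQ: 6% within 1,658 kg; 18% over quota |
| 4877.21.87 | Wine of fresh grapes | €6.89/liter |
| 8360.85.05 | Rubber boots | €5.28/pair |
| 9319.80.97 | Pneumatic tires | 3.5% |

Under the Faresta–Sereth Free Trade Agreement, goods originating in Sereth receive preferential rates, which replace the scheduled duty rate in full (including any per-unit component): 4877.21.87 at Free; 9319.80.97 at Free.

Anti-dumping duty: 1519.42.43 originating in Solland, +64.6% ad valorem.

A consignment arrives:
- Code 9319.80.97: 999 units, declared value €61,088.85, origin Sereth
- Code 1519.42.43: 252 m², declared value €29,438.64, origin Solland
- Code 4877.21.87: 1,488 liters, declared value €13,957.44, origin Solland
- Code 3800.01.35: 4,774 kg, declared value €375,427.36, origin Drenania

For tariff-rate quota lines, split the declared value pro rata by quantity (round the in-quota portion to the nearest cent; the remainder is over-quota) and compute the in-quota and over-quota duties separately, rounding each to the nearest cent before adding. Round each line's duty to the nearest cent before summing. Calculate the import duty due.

Line 1 (9319.80.97, Sereth, 999 units, €61,088.85):
Base rate for 9319.80.97 is 3.5%.
Origin Sereth qualifies under the Faresta–Sereth agreement and 9319.80.97 is covered: preferential rate Free applies instead.
Duty = €61,088.85 × 0% = €0.00.
Line 2 (1519.42.43, Solland, 252 m², €29,438.64):
Base rate for 1519.42.43 is €5.73/m².
Additional duty on 1519.42.43 from Solland: +64.6% ad valorem. Applied ad valorem rate = 64.6%.
Duty = €29,438.64 × 64.6% + 252 × €5.73 = €20,461.32.
Line 3 (4877.21.87, Solland, 1,488 liters, €13,957.44):
Base rate for 4877.21.87 is €6.89/liter.
4877.21.87 has an FTA preferential rate, but origin Solland is not Sereth; base rate stands.
Duty = 1,488 × €6.89 = €10,252.32.
Line 4 (3800.01.35, Drenania, 4,774 kg, €375,427.36):
Code 3800.01.35 is under a tariff-rate quota (threshold 1,658 kg). In-quota: 1,658 kg at 6%; over-quota: 3,116 kg at 18%.
Pro-rata value split: in-quota = €375,427.36 × 1,658/4,774 = €130,385.12; over-quota = €375,427.36 − €130,385.12 = €245,042.24.
In-quota duty = €130,385.12 × 6% = €7,823.11. Over-quota duty = €245,042.24 × 18% = €44,107.60.
Line duty = €7,823.11 + €44,107.60 = €51,930.71.
Total = €0.00 + €20,461.32 + €10,252.32 + €51,930.71 = €82,644.35.

€82,644.35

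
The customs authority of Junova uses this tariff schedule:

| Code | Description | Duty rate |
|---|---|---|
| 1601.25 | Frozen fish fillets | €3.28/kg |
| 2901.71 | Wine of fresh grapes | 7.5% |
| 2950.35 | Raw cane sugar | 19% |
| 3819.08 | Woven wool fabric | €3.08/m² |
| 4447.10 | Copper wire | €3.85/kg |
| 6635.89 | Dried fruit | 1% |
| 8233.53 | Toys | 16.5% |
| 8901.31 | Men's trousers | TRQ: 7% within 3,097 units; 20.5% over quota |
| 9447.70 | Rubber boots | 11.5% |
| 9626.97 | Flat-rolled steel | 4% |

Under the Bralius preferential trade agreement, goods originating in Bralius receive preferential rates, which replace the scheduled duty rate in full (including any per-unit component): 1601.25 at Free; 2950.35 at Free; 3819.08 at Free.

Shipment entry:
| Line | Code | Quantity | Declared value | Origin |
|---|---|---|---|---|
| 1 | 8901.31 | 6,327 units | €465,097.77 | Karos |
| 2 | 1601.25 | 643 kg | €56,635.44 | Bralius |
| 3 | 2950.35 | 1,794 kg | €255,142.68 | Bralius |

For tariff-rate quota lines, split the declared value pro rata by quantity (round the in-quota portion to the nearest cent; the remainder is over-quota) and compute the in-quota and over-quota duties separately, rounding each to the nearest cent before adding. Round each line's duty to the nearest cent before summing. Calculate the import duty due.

€64,610.88

Line 1 (8901.31, Karos, 6,327 units, €465,097.77):
Code 8901.31 is under a tariff-rate quota (threshold 3,097 units). In-quota: 3,097 units at 7%; over-quota: 3,230 units at 20.5%.
Pro-rata value split: in-quota = €465,097.77 × 3,097/6,327 = €227,660.47; over-quota = €465,097.77 − €227,660.47 = €237,437.30.
In-quota duty = €227,660.47 × 7% = €15,936.23. Over-quota duty = €237,437.30 × 20.5% = €48,674.65.
Line duty = €15,936.23 + €48,674.65 = €64,610.88.
Line 2 (1601.25, Bralius, 643 kg, €56,635.44):
Base rate for 1601.25 is €3.28/kg.
Origin Bralius qualifies under the Junova–Bralius agreement and 1601.25 is covered: preferential rate Free applies instead.
Duty = €56,635.44 × 0% = €0.00.
Line 3 (2950.35, Bralius, 1,794 kg, €255,142.68):
Base rate for 2950.35 is 19%.
Origin Bralius qualifies under the Junova–Bralius agreement and 2950.35 is covered: preferential rate Free applies instead.
Duty = €255,142.68 × 0% = €0.00.
Total = €64,610.88 + €0.00 + €0.00 = €64,610.88.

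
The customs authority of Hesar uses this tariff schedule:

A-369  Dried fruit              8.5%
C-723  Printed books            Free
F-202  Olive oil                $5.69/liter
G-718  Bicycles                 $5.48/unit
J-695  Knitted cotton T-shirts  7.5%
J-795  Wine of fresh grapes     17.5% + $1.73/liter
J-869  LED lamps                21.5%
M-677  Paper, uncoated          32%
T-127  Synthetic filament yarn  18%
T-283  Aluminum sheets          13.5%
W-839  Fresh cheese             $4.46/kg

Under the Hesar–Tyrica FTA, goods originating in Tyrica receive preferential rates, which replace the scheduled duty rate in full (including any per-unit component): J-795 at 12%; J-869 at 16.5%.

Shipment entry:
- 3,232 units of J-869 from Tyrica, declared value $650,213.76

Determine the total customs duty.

$107,285.27

Line 1 (J-869, Tyrica, 3,232 units, $650,213.76):
Base rate for J-869 is 21.5%.
Origin Tyrica qualifies under the Hesar–Tyrica agreement and J-869 is covered: preferential rate 16.5% applies instead.
Duty = $650,213.76 × 16.5% = $107,285.27.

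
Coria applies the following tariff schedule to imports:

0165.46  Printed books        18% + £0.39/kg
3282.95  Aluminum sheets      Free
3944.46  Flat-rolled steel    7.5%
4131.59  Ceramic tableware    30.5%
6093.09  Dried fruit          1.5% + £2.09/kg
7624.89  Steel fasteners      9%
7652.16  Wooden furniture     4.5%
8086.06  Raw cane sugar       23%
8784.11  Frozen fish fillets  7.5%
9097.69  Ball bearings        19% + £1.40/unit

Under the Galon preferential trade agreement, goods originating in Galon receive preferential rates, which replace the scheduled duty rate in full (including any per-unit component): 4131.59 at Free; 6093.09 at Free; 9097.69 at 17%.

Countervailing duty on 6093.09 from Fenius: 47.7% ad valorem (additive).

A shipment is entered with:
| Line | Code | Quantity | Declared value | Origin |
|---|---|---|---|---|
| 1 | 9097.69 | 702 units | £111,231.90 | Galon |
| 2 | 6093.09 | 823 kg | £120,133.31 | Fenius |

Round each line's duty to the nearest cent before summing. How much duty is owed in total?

Line 1 (9097.69, Galon, 702 units, £111,231.90):
Base rate for 9097.69 is 19% + £1.40/unit.
Origin Galon qualifies under the Coria–Galon agreement and 9097.69 is covered: preferential rate 17% applies instead.
Duty = £111,231.90 × 17% = £18,909.42.
Line 2 (6093.09, Fenius, 823 kg, £120,133.31):
Base rate for 6093.09 is 1.5% + £2.09/kg.
6093.09 has an FTA preferential rate, but origin Fenius is not Galon; base rate stands.
Additional duty on 6093.09 from Fenius: +47.7%. Applied ad valorem rate: 1.5% + 47.7% = 49.2%.
Duty = £120,133.31 × 49.2% + 823 × £2.09 = £60,825.66.
Total = £18,909.42 + £60,825.66 = £79,735.08.

£79,735.08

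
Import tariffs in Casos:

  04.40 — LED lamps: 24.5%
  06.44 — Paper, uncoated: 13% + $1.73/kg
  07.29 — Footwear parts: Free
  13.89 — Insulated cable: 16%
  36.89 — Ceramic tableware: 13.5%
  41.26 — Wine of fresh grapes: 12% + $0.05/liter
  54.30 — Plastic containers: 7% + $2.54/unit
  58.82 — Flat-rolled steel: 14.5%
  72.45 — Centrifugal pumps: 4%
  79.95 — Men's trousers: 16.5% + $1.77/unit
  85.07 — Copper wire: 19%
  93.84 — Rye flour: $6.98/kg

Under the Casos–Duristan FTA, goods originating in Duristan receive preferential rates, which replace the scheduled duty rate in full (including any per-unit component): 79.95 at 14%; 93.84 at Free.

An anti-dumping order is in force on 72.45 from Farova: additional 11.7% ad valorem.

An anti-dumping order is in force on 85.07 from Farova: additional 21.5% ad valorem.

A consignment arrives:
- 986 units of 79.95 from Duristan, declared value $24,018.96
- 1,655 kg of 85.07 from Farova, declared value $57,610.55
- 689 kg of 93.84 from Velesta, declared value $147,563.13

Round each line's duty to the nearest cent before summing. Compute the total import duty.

Line 1 (79.95, Duristan, 986 units, $24,018.96):
Base rate for 79.95 is 16.5% + $1.77/unit.
Origin Duristan qualifies under the Casos–Duristan agreement and 79.95 is covered: preferential rate 14% applies instead.
Duty = $24,018.96 × 14% = $3,362.65.
Line 2 (85.07, Farova, 1,655 kg, $57,610.55):
Base rate for 85.07 is 19%.
Additional duty on 85.07 from Farova: +21.5%. Applied ad valorem rate: 19% + 21.5% = 40.5%.
Duty = $57,610.55 × 40.5% = $23,332.27.
Line 3 (93.84, Velesta, 689 kg, $147,563.13):
Base rate for 93.84 is $6.98/kg.
93.84 has an FTA preferential rate, but origin Velesta is not Duristan; base rate stands.
Duty = 689 × $6.98 = $4,809.22.
Total = $3,362.65 + $23,332.27 + $4,809.22 = $31,504.14.

$31,504.14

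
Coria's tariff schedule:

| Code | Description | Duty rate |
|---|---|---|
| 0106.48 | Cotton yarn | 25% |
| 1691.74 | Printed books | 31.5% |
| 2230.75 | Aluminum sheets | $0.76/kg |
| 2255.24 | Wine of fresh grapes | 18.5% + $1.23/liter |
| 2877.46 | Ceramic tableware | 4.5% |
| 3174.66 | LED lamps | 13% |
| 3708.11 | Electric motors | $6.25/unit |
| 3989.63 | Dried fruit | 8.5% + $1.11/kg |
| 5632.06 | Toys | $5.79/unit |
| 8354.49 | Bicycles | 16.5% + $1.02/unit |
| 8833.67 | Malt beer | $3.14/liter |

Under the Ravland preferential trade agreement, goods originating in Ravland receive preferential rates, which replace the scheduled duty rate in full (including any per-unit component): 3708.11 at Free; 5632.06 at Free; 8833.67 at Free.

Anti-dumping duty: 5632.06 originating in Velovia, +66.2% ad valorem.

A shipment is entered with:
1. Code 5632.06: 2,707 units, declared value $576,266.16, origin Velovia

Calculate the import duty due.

Line 1 (5632.06, Velovia, 2,707 units, $576,266.16):
Base rate for 5632.06 is $5.79/unit.
5632.06 has an FTA preferential rate, but origin Velovia is not Ravland; base rate stands.
Additional duty on 5632.06 from Velovia: +66.2% ad valorem. Applied ad valorem rate = 66.2%.
Duty = $576,266.16 × 66.2% + 2,707 × $5.79 = $397,161.73.

$397,161.73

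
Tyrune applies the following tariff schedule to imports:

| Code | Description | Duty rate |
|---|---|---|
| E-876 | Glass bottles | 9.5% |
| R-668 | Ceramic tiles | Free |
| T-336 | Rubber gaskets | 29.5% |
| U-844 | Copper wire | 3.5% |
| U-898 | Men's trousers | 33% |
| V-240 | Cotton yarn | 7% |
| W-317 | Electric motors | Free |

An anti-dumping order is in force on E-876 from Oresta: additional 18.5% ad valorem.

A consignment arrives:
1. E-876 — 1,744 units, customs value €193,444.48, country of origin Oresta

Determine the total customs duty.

€54,164.45

Line 1 (E-876, Oresta, 1,744 units, €193,444.48):
Base rate for E-876 is 9.5%.
Additional duty on E-876 from Oresta: +18.5%. Applied ad valorem rate: 9.5% + 18.5% = 28%.
Duty = €193,444.48 × 28% = €54,164.45.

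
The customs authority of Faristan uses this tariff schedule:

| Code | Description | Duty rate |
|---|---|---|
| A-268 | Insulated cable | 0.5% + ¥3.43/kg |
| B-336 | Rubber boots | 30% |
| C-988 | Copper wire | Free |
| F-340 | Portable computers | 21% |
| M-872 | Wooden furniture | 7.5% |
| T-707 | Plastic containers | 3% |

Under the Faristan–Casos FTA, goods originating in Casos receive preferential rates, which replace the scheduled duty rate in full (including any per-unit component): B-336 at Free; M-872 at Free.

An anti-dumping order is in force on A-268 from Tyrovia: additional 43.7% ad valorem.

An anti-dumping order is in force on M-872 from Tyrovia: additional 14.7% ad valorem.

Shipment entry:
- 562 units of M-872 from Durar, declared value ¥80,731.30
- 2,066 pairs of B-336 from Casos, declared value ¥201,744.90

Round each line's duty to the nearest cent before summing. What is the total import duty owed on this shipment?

Line 1 (M-872, Durar, 562 units, ¥80,731.30):
Base rate for M-872 is 7.5%.
M-872 has an FTA preferential rate, but origin Durar is not Casos; base rate stands.
The additional-duty order on M-872 targets Tyrovia, not Durar; it does not apply.
Duty = ¥80,731.30 × 7.5% = ¥6,054.85.
Line 2 (B-336, Casos, 2,066 pairs, ¥201,744.90):
Base rate for B-336 is 30%.
Origin Casos qualifies under the Faristan–Casos agreement and B-336 is covered: preferential rate Free applies instead.
Duty = ¥201,744.90 × 0% = ¥0.00.
Total = ¥6,054.85 + ¥0.00 = ¥6,054.85.

¥6,054.85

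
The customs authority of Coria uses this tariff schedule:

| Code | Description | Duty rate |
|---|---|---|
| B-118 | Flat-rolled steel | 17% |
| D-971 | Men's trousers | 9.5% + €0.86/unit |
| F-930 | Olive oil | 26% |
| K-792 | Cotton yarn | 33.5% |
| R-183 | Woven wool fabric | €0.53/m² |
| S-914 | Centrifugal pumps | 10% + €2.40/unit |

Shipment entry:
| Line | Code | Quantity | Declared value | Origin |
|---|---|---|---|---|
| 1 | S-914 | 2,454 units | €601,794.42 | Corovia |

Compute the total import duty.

Line 1 (S-914, Corovia, 2,454 units, €601,794.42):
Base rate for S-914 is 10% + €2.40/unit.
Duty = €601,794.42 × 10% + 2,454 × €2.40 = €66,069.04.

€66,069.04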